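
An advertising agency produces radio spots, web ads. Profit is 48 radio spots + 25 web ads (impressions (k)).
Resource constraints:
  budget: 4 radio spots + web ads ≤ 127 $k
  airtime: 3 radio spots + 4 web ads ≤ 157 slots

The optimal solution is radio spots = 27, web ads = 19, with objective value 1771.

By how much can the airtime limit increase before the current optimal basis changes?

Binding constraints: budget, airtime. The basis is B = [[4,1],[3,4]] with det 13.
Per unit increase in airtime, x* moves by d = (-0.0769, 0.3077).
The basis stays optimal until radio spots reaches 0; allowable increase = 351 slots.

351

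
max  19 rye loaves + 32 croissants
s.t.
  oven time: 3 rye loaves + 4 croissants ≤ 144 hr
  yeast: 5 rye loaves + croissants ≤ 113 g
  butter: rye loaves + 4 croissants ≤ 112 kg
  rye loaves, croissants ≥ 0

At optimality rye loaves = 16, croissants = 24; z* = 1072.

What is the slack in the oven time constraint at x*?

oven time used = 3·16 + 4·24 = 144; slack = 144 − 144 = 0.

0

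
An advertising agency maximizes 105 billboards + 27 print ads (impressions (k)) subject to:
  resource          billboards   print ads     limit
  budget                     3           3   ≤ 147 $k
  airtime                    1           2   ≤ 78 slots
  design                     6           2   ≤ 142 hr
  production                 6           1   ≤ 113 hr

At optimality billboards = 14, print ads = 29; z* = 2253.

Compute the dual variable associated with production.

Binding: design and production. Non-binding: budget (18 unused), airtime (6 unused).
Slack constraints have shadow price 0 (complementary slackness).
Dual feasibility on the basic columns requires 6·y_design + 6·y_production = 105, 2·y_design + 1·y_production = 27.
→ y_design = 9.5 and y_production = 8.
Shadow price of production = 8.

8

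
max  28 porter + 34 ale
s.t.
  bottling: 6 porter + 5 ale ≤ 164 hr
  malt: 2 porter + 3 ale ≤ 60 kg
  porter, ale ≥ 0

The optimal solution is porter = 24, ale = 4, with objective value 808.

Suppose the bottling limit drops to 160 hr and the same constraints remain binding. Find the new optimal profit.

800

Both bottling and malt are binding at x*.
The binding rows give the dual system: 6·y_bottling + 2·y_malt = 28 and 5·y_bottling + 3·y_malt = 34.
This yields shadow prices y_bottling = 2, y_malt = 8.
Δz = y_bottling·Δb = 2 × (-4) = -8, so new z* = 808 − 8 = 800.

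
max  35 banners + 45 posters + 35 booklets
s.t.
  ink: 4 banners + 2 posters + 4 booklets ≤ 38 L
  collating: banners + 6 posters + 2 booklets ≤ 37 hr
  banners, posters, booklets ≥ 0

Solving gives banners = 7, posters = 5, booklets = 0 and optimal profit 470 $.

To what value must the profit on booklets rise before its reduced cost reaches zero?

Both ink and collating are binding at x*.
Dual feasibility on the basic columns requires 4·y_ink + 1·y_collating = 35, 2·y_ink + 6·y_collating = 45.
This yields shadow prices y_ink = 7.5, y_collating = 5.
booklets enters the basis when its profit ≥ yᵀa₃ = 7.5·4 + 5·2 = 40.

40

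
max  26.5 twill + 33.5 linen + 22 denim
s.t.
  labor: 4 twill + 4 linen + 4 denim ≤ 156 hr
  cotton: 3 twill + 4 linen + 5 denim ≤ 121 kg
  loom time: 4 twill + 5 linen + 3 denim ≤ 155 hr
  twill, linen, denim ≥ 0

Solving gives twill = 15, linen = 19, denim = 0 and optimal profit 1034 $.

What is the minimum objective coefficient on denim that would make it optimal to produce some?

Check each constraint at x*: labor 136/156 (slack 20); cotton 121/121 (tight); loom time 155/155 (tight).
By complementary slackness, y = 0 for the non-binding constraint.
From A_Bᵀ y = c: 3·y_cotton + 4·y_loom time = 26.5; 4·y_cotton + 5·y_loom time = 33.5.
This yields shadow prices y_cotton = 1.5, y_loom time = 5.5.
denim enters the basis when its profit ≥ yᵀa₃ = 1.5·5 + 5.5·3 = 24.

24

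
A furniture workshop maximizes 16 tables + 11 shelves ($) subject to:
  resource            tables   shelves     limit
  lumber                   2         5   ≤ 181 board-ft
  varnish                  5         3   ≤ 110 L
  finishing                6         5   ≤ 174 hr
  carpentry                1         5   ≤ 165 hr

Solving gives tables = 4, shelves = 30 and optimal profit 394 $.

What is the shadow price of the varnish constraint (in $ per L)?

2

At the optimum: lumber uses 158 of 181 (slack = 23); varnish uses 110 of 110 (binding); finishing uses 174 of 174 (binding); carpentry uses 154 of 165 (slack = 11).
Since lumber, carpentry are not tight, their duals are 0.
The binding rows give the dual system: 5·y_varnish + 6·y_finishing = 16 and 3·y_varnish + 5·y_finishing = 11.
Solving: y_varnish = 2, y_finishing = 1.
Shadow price of varnish = 2.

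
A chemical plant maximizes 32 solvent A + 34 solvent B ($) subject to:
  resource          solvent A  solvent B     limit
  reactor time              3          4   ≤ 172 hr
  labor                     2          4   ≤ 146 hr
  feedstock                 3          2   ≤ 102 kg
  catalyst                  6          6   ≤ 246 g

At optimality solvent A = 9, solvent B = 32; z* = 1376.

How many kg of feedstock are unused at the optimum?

11

feedstock used = 3·9 + 2·32 = 91; slack = 102 − 91 = 11.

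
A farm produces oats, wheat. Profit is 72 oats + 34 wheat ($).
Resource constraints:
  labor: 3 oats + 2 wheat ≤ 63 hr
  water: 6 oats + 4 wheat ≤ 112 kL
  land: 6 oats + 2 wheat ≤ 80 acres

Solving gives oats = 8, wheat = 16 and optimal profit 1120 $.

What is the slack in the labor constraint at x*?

7

labor used = 3·8 + 2·16 = 56; slack = 63 − 56 = 7.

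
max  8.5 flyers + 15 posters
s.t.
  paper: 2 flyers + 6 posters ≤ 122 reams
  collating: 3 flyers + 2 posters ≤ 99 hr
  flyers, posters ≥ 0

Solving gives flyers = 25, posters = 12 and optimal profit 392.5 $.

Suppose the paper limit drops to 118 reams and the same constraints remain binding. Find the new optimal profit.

Both paper and collating are binding at x*.
From A_Bᵀ y = c: 2·y_paper + 3·y_collating = 8.5; 6·y_paper + 2·y_collating = 15.
This yields shadow prices y_paper = 2, y_collating = 1.5.
Δz = y_paper·Δb = 2 × (-4) = -8, so new z* = 392.5 − 8 = 384.5.

384.5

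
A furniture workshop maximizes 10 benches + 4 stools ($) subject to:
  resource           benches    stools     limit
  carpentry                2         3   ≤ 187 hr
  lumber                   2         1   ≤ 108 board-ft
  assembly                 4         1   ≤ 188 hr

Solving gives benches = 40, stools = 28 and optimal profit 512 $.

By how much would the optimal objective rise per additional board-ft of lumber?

At the optimum: carpentry uses 164 of 187 (slack = 23); lumber uses 108 of 108 (binding); assembly uses 188 of 188 (binding).
Since carpentry is not tight, its dual is 0.
The binding rows give the dual system: 2·y_lumber + 4·y_assembly = 10 and 1·y_lumber + 1·y_assembly = 4.
Solving: y_lumber = 3, y_assembly = 1.
Shadow price of lumber = 3.

3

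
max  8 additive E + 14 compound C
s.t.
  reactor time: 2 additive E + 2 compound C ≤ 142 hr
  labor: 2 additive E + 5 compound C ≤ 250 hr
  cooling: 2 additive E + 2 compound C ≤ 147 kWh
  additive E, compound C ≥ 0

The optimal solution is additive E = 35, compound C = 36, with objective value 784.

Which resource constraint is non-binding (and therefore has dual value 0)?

cooling

reactor time: 142/142 (binding)
labor: 250/250 (binding)
cooling: 142/147 (slack 5)
By complementary slackness, a constraint with positive slack has shadow price 0 → cooling.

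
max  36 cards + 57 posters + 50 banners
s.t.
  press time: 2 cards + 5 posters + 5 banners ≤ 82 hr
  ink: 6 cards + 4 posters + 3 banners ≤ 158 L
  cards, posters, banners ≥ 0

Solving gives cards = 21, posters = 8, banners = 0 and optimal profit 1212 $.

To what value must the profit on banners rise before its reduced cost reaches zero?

54

At the optimum: press time uses 82 of 82 (binding); ink uses 158 of 158 (binding).
Dual feasibility on the basic columns requires 2·y_press time + 6·y_ink = 36, 5·y_press time + 4·y_ink = 57.
Solving: y_press time = 9, y_ink = 3.
banners enters the basis when its profit ≥ yᵀa₃ = 9·5 + 3·3 = 54.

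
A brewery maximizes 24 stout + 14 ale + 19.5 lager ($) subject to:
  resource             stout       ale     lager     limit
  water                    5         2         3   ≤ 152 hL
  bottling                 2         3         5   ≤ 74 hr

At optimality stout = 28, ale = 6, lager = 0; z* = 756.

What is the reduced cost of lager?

Check each constraint at x*: water 152/152 (tight); bottling 74/74 (tight).
From A_Bᵀ y = c: 5·y_water + 2·y_bottling = 24; 2·y_water + 3·y_bottling = 14.
Solving: y_water = 4, y_bottling = 2.
Reduced cost of lager: c₃ − yᵀa₃ = 19.5 − (4·3 + 2·5) = 19.5 − 22 = -2.5.

-2.5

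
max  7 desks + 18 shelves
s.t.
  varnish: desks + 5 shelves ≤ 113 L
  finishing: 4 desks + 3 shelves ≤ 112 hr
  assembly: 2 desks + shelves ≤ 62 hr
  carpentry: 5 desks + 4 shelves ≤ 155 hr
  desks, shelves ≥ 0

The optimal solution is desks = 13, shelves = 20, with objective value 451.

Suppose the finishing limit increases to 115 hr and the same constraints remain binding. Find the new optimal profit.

Check each constraint at x*: varnish 113/113 (tight); finishing 112/112 (tight); assembly 46/62 (slack 16); carpentry 145/155 (slack 10).
By complementary slackness, y = 0 for the non-binding constraints.
Dual feasibility on the basic columns requires 1·y_varnish + 4·y_finishing = 7, 5·y_varnish + 3·y_finishing = 18.
This yields shadow prices y_varnish = 3, y_finishing = 1.
Δz = y_finishing·Δb = 1 × (3) = 3, so new z* = 451 + 3 = 454.

454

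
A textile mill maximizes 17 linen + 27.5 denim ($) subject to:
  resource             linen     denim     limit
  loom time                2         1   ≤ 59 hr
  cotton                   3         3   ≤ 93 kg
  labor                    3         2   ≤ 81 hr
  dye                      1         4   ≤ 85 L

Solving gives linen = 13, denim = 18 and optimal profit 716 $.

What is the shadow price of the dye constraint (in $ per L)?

Binding: cotton and dye. Non-binding: loom time (15 unused), labor (6 unused).
Slack constraints have shadow price 0 (complementary slackness).
The binding rows give the dual system: 3·y_cotton + 1·y_dye = 17 and 3·y_cotton + 4·y_dye = 27.5.
Solving: y_cotton = 4.5, y_dye = 3.5.
Shadow price of dye = 3.5.

3.5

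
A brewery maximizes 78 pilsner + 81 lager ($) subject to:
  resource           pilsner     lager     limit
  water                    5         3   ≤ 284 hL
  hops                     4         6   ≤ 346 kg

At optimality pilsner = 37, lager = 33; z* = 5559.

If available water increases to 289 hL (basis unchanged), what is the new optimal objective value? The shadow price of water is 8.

5599

Δb = 5, so new z* = 5559 + (8)·(5) = 5559 + 40 = 5599.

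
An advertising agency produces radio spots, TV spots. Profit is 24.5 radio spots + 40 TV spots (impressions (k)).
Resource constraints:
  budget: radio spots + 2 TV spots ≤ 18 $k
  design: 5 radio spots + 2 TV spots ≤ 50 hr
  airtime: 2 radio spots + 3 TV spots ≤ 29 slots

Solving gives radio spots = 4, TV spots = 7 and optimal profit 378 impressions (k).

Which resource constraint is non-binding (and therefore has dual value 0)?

design

budget: 18/18 (binding)
design: 34/50 (slack 16)
airtime: 29/29 (binding)
By complementary slackness, a constraint with positive slack has shadow price 0 → design.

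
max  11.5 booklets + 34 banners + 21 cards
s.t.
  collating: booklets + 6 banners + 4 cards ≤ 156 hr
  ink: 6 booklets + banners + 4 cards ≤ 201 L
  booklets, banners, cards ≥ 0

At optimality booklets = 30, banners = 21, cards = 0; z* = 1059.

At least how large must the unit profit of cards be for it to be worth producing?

Check each constraint at x*: collating 156/156 (tight); ink 201/201 (tight).
From A_Bᵀ y = c: 1·y_collating + 6·y_ink = 11.5; 6·y_collating + 1·y_ink = 34.
Solving: y_collating = 5.5, y_ink = 1.
cards enters the basis when its profit ≥ yᵀa₃ = 5.5·4 + 1·4 = 26.

26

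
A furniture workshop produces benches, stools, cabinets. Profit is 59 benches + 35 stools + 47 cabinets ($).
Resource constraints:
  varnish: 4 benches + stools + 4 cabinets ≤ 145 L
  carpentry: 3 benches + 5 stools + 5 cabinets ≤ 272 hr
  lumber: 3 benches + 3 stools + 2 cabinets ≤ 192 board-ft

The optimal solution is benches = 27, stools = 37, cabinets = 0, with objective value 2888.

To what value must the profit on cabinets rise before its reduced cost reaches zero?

At the optimum: varnish uses 145 of 145 (binding); carpentry uses 266 of 272 (slack = 6); lumber uses 192 of 192 (binding).
Since carpentry is not tight, its dual is 0.
Dual feasibility on the basic columns requires 4·y_varnish + 3·y_lumber = 59, 1·y_varnish + 3·y_lumber = 35.
This yields shadow prices y_varnish = 8, y_lumber = 9.
cabinets enters the basis when its profit ≥ yᵀa₃ = 8·4 + 9·2 = 50.

50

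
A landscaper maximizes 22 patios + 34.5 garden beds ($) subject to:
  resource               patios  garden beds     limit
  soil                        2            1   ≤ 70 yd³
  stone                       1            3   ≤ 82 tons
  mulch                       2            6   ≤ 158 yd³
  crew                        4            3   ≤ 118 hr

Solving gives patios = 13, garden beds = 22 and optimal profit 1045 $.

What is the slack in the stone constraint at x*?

stone used = 1·13 + 3·22 = 79; slack = 82 − 79 = 3.

3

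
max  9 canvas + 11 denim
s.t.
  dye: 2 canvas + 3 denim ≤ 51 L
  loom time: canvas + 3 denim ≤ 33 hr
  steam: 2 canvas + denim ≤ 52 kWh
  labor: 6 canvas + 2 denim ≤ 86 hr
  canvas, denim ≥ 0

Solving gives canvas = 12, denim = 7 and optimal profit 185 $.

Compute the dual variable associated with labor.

Check each constraint at x*: dye 45/51 (slack 6); loom time 33/33 (tight); steam 31/52 (slack 21); labor 86/86 (tight).
Since dye, steam are not tight, their duals are 0.
The binding rows give the dual system: 1·y_loom time + 6·y_labor = 9 and 3·y_loom time + 2·y_labor = 11.
Solving: y_loom time = 3, y_labor = 1.
Shadow price of labor = 1.

1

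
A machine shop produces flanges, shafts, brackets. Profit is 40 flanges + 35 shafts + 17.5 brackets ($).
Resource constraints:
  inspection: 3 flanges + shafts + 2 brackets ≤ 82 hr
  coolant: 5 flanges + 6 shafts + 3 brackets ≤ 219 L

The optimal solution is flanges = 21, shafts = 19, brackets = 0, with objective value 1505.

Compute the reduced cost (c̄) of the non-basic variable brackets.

-7.5

At the optimum: inspection uses 82 of 82 (binding); coolant uses 219 of 219 (binding).
Dual feasibility on the basic columns requires 3·y_inspection + 5·y_coolant = 40, 1·y_inspection + 6·y_coolant = 35.
This yields shadow prices y_inspection = 5, y_coolant = 5.
Reduced cost of brackets: c₃ − yᵀa₃ = 17.5 − (5·2 + 5·3) = 17.5 − 25 = -7.5.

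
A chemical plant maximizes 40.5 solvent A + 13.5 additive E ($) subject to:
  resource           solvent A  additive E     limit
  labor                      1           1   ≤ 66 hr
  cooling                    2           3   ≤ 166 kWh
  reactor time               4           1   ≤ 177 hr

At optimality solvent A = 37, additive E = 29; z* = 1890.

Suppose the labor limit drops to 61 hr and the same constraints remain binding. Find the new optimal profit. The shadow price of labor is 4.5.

Δb = -5, so new z* = 1890 + (4.5)·(-5) = 1890 − 22.5 = 1867.5.

1867.5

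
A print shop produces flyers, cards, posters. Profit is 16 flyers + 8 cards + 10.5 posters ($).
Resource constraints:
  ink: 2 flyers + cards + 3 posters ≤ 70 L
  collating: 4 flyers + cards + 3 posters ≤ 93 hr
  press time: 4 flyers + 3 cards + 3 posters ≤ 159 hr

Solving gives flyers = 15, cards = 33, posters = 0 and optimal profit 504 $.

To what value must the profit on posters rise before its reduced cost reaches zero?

At the optimum: ink uses 63 of 70 (slack = 7); collating uses 93 of 93 (binding); press time uses 159 of 159 (binding).
Slack constraints have shadow price 0 (complementary slackness).
The binding rows give the dual system: 4·y_collating + 4·y_press time = 16 and 1·y_collating + 3·y_press time = 8.
This yields shadow prices y_collating = 2, y_press time = 2.
posters enters the basis when its profit ≥ yᵀa₃ = 2·3 + 2·3 = 12.

12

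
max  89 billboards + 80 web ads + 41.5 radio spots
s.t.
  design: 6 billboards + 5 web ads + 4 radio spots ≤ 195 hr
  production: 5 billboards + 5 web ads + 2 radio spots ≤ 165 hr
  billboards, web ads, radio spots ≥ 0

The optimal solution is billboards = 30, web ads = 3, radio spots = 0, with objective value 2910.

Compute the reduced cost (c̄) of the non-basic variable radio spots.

At the optimum: design uses 195 of 195 (binding); production uses 165 of 165 (binding).
Dual feasibility on the basic columns requires 6·y_design + 5·y_production = 89, 5·y_design + 5·y_production = 80.
This yields shadow prices y_design = 9, y_production = 7.
Reduced cost of radio spots: c₃ − yᵀa₃ = 41.5 − (9·4 + 7·2) = 41.5 − 50 = -8.5.

-8.5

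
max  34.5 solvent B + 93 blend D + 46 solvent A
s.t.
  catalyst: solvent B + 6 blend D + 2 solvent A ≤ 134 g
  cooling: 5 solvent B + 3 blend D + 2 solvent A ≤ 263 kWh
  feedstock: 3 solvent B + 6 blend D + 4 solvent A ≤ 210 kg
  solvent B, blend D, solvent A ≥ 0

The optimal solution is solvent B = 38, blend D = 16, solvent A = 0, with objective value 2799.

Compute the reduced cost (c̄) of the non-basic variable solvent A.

-4

At the optimum: catalyst uses 134 of 134 (binding); cooling uses 238 of 263 (slack = 25); feedstock uses 210 of 210 (binding).
By complementary slackness, y = 0 for the non-binding constraint.
From A_Bᵀ y = c: 1·y_catalyst + 3·y_feedstock = 34.5; 6·y_catalyst + 6·y_feedstock = 93.
Solving: y_catalyst = 6, y_feedstock = 9.5.
Reduced cost of solvent A: c₃ − yᵀa₃ = 46 − (6·2 + 9.5·4) = 46 − 50 = -4.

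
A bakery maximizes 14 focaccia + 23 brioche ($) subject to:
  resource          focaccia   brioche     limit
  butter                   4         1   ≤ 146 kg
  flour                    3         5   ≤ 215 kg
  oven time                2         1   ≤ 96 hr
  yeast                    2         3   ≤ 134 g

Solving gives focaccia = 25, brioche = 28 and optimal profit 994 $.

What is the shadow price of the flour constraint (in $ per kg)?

4

At the optimum: butter uses 128 of 146 (slack = 18); flour uses 215 of 215 (binding); oven time uses 78 of 96 (slack = 18); yeast uses 134 of 134 (binding).
Since butter, oven time are not tight, their duals are 0.
Dual feasibility on the basic columns requires 3·y_flour + 2·y_yeast = 14, 5·y_flour + 3·y_yeast = 23.
Solving: y_flour = 4, y_yeast = 1.
Shadow price of flour = 4.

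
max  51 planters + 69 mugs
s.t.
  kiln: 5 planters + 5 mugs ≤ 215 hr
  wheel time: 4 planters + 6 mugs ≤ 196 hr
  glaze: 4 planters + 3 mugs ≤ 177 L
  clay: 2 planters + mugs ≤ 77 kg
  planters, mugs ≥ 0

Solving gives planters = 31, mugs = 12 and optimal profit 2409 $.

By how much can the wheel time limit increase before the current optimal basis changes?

Binding constraints: kiln, wheel time. The basis is B = [[5,5],[4,6]] with det 10.
Per unit increase in wheel time, x* moves by d = (-0.5, 0.5).
The basis stays optimal until planters reaches 0; allowable increase = 62 hr.

62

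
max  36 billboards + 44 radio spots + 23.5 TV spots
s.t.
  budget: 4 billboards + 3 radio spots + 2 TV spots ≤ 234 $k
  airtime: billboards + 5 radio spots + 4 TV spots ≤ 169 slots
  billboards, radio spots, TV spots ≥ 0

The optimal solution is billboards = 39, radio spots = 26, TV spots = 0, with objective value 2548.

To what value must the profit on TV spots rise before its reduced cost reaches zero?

32

Both budget and airtime are binding at x*.
Dual feasibility on the basic columns requires 4·y_budget + 1·y_airtime = 36, 3·y_budget + 5·y_airtime = 44.
→ y_budget = 8 and y_airtime = 4.
TV spots enters the basis when its profit ≥ yᵀa₃ = 8·2 + 4·4 = 32.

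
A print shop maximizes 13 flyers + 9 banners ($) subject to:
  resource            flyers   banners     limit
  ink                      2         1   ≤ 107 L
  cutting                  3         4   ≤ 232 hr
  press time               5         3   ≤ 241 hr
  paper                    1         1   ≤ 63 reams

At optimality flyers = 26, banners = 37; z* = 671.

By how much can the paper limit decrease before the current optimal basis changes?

14.8

Binding constraints: press time, paper. The basis is B = [[5,3],[1,1]] with det 2.
Per unit decrease in paper, x* moves by d = (1.5, -2.5).
The basis stays optimal until banners reaches 0; allowable decrease = 14.8 reams.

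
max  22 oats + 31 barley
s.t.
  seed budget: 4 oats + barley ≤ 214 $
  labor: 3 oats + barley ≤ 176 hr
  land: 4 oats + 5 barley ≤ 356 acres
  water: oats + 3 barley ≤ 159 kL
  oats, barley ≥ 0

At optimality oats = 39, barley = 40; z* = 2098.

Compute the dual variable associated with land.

At the optimum: seed budget uses 196 of 214 (slack = 18); labor uses 157 of 176 (slack = 19); land uses 356 of 356 (binding); water uses 159 of 159 (binding).
Slack constraints have shadow price 0 (complementary slackness).
Dual feasibility on the basic columns requires 4·y_land + 1·y_water = 22, 5·y_land + 3·y_water = 31.
Solving: y_land = 5, y_water = 2.
Shadow price of land = 5.

5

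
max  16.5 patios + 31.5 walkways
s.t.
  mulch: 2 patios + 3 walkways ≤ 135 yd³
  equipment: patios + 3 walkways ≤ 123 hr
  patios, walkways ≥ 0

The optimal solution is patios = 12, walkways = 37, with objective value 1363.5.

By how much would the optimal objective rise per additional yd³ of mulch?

At the optimum: mulch uses 135 of 135 (binding); equipment uses 123 of 123 (binding).
From A_Bᵀ y = c: 2·y_mulch + 1·y_equipment = 16.5; 3·y_mulch + 3·y_equipment = 31.5.
→ y_mulch = 6 and y_equipment = 4.5.
Shadow price of mulch = 6.

6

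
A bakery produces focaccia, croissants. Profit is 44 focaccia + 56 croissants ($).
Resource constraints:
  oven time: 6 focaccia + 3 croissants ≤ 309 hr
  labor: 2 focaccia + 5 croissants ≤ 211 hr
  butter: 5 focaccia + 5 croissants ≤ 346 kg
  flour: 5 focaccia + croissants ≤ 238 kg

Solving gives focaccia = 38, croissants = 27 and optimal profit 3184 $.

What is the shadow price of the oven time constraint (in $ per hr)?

4.5

Binding: oven time and labor. Non-binding: butter (21 unused), flour (21 unused).
By complementary slackness, y = 0 for the non-binding constraints.
The binding rows give the dual system: 6·y_oven time + 2·y_labor = 44 and 3·y_oven time + 5·y_labor = 56.
This yields shadow prices y_oven time = 4.5, y_labor = 8.5.
Shadow price of oven time = 4.5.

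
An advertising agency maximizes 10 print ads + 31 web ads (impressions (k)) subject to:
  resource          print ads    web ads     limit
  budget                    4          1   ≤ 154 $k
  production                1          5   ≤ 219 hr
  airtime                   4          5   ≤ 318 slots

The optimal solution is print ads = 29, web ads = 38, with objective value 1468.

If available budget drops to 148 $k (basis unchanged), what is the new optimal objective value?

Check each constraint at x*: budget 154/154 (tight); production 219/219 (tight); airtime 306/318 (slack 12).
By complementary slackness, y = 0 for the non-binding constraint.
The binding rows give the dual system: 4·y_budget + 1·y_production = 10 and 1·y_budget + 5·y_production = 31.
This yields shadow prices y_budget = 1, y_production = 6.
Δz = y_budget·Δb = 1 × (-6) = -6, so new z* = 1468 − 6 = 1462.

1462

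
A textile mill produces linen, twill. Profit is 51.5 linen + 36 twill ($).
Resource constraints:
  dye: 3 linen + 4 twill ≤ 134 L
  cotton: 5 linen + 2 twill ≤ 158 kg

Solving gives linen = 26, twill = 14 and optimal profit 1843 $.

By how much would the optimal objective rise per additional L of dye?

Both dye and cotton are binding at x*.
From A_Bᵀ y = c: 3·y_dye + 5·y_cotton = 51.5; 4·y_dye + 2·y_cotton = 36.
This yields shadow prices y_dye = 5.5, y_cotton = 7.
Shadow price of dye = 5.5.

5.5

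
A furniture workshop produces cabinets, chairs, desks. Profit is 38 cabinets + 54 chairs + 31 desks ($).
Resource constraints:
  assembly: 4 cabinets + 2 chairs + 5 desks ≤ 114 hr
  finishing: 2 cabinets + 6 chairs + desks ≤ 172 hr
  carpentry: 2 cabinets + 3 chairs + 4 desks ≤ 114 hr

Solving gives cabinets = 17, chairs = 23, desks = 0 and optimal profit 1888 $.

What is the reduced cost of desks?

Check each constraint at x*: assembly 114/114 (tight); finishing 172/172 (tight); carpentry 103/114 (slack 11).
Slack constraints have shadow price 0 (complementary slackness).
Dual feasibility on the basic columns requires 4·y_assembly + 2·y_finishing = 38, 2·y_assembly + 6·y_finishing = 54.
→ y_assembly = 6 and y_finishing = 7.
Reduced cost of desks: c₃ − yᵀa₃ = 31 − (6·5 + 7·1) = 31 − 37 = -6.

-6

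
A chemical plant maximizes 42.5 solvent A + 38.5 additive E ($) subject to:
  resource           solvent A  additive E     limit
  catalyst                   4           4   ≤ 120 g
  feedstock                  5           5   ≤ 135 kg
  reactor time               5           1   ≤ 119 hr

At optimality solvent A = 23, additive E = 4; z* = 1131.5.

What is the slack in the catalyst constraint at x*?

12

catalyst used = 4·23 + 4·4 = 108; slack = 120 − 108 = 12.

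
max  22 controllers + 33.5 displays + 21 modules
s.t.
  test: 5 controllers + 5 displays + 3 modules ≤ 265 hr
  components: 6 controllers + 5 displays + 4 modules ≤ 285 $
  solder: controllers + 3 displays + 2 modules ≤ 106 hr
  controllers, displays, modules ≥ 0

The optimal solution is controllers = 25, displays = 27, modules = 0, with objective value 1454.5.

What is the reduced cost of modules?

Check each constraint at x*: test 260/265 (slack 5); components 285/285 (tight); solder 106/106 (tight).
By complementary slackness, y = 0 for the non-binding constraint.
The binding rows give the dual system: 6·y_components + 1·y_solder = 22 and 5·y_components + 3·y_solder = 33.5.
Solving: y_components = 2.5, y_solder = 7.
Reduced cost of modules: c₃ − yᵀa₃ = 21 − (2.5·4 + 7·2) = 21 − 24 = -3.

-3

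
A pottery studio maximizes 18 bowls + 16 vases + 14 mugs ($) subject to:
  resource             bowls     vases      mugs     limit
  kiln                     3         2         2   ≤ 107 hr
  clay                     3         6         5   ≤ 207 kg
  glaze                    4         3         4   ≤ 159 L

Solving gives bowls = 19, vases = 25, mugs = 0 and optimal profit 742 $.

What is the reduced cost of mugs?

At the optimum: kiln uses 107 of 107 (binding); clay uses 207 of 207 (binding); glaze uses 151 of 159 (slack = 8).
Since glaze is not tight, its dual is 0.
Dual feasibility on the basic columns requires 3·y_kiln + 3·y_clay = 18, 2·y_kiln + 6·y_clay = 16.
Solving: y_kiln = 5, y_clay = 1.
Reduced cost of mugs: c₃ − yᵀa₃ = 14 − (5·2 + 1·5) = 14 − 15 = -1.

-1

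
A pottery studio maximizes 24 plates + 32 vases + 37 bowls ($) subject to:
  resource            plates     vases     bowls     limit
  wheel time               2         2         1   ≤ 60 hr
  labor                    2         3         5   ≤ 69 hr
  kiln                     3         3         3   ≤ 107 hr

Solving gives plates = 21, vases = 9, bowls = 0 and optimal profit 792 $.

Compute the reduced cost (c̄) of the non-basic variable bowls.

-7

At the optimum: wheel time uses 60 of 60 (binding); labor uses 69 of 69 (binding); kiln uses 90 of 107 (slack = 17).
Since kiln is not tight, its dual is 0.
From A_Bᵀ y = c: 2·y_wheel time + 2·y_labor = 24; 2·y_wheel time + 3·y_labor = 32.
This yields shadow prices y_wheel time = 4, y_labor = 8.
Reduced cost of bowls: c₃ − yᵀa₃ = 37 − (4·1 + 8·5) = 37 − 44 = -7.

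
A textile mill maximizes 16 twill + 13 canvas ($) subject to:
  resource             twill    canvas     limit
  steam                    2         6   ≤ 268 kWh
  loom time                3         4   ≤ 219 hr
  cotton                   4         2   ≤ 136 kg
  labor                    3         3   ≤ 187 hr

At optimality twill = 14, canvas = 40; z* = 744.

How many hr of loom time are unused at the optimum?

loom time used = 3·14 + 4·40 = 202; slack = 219 − 202 = 17.

17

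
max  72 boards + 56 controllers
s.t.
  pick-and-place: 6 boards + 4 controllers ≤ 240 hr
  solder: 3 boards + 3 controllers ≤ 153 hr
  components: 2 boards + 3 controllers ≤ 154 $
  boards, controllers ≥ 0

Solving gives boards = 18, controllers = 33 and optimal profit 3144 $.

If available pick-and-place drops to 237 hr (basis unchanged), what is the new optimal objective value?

3120

Check each constraint at x*: pick-and-place 240/240 (tight); solder 153/153 (tight); components 135/154 (slack 19).
Since components is not tight, its dual is 0.
From A_Bᵀ y = c: 6·y_pick-and-place + 3·y_solder = 72; 4·y_pick-and-place + 3·y_solder = 56.
Solving: y_pick-and-place = 8, y_solder = 8.
Δz = y_pick-and-place·Δb = 8 × (-3) = -24, so new z* = 3144 − 24 = 3120.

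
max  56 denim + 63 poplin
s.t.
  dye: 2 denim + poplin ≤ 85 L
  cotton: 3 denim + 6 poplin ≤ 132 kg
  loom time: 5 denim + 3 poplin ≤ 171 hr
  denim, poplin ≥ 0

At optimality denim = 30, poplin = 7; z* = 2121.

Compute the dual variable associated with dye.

0

Binding: cotton and loom time. Non-binding: dye (18 unused).
Slack constraints have shadow price 0 (complementary slackness).
Dual feasibility on the basic columns requires 3·y_cotton + 5·y_loom time = 56, 6·y_cotton + 3·y_loom time = 63.
This yields shadow prices y_cotton = 7, y_loom time = 7.
Shadow price of dye = 0.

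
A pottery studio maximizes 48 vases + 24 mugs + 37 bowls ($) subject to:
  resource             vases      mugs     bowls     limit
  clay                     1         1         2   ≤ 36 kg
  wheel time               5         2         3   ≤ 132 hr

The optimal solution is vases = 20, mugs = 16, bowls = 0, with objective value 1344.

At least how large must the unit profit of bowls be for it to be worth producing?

40

Check each constraint at x*: clay 36/36 (tight); wheel time 132/132 (tight).
The binding rows give the dual system: 1·y_clay + 5·y_wheel time = 48 and 1·y_clay + 2·y_wheel time = 24.
Solving: y_clay = 8, y_wheel time = 8.
bowls enters the basis when its profit ≥ yᵀa₃ = 8·2 + 8·3 = 40.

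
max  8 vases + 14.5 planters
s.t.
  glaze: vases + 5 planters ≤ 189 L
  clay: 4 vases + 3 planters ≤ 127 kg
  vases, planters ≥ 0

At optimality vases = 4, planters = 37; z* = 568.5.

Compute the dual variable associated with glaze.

2

Both glaze and clay are binding at x*.
Dual feasibility on the basic columns requires 1·y_glaze + 4·y_clay = 8, 5·y_glaze + 3·y_clay = 14.5.
This yields shadow prices y_glaze = 2, y_clay = 1.5.
Shadow price of glaze = 2.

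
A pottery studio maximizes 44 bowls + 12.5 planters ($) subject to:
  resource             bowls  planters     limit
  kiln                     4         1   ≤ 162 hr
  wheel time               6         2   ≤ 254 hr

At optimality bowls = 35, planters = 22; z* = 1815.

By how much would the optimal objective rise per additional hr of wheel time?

Check each constraint at x*: kiln 162/162 (tight); wheel time 254/254 (tight).
Dual feasibility on the basic columns requires 4·y_kiln + 6·y_wheel time = 44, 1·y_kiln + 2·y_wheel time = 12.5.
→ y_kiln = 6.5 and y_wheel time = 3.
Shadow price of wheel time = 3.

3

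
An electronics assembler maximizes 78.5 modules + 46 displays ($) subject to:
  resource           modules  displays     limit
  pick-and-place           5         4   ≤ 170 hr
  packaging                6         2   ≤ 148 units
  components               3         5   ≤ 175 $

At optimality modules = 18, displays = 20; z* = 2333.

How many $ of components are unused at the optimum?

components used = 3·18 + 5·20 = 154; slack = 175 − 154 = 21.

21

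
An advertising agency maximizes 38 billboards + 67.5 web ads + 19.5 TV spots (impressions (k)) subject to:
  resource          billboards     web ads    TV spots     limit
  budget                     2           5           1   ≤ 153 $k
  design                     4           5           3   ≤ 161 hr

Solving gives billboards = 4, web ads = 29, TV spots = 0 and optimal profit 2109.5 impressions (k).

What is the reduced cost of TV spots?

-5

At the optimum: budget uses 153 of 153 (binding); design uses 161 of 161 (binding).
The binding rows give the dual system: 2·y_budget + 4·y_design = 38 and 5·y_budget + 5·y_design = 67.5.
Solving: y_budget = 8, y_design = 5.5.
Reduced cost of TV spots: c₃ − yᵀa₃ = 19.5 − (8·1 + 5.5·3) = 19.5 − 24.5 = -5.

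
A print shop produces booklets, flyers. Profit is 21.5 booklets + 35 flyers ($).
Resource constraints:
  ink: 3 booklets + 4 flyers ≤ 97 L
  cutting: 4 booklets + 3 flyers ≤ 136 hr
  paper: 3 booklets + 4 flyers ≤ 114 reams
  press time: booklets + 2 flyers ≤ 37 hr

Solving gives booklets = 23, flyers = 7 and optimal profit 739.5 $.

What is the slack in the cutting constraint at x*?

cutting used = 4·23 + 3·7 = 113; slack = 136 − 113 = 23.

23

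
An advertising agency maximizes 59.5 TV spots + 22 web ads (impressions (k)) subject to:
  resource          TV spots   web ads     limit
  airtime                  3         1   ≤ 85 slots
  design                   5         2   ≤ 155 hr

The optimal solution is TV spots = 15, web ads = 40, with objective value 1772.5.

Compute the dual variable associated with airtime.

9

Both airtime and design are binding at x*.
The binding rows give the dual system: 3·y_airtime + 5·y_design = 59.5 and 1·y_airtime + 2·y_design = 22.
Solving: y_airtime = 9, y_design = 6.5.
Shadow price of airtime = 9.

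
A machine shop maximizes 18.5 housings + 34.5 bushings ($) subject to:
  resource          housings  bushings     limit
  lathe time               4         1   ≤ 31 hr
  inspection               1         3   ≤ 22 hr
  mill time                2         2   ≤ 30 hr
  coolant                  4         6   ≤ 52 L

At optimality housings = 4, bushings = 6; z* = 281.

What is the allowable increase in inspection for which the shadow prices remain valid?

4

Binding constraints: inspection, coolant. The basis is B = [[1,3],[4,6]] with det -6.
Per unit increase in inspection, x* moves by d = (-1, 0.6667).
The basis stays optimal until housings reaches 0; allowable increase = 4 hr.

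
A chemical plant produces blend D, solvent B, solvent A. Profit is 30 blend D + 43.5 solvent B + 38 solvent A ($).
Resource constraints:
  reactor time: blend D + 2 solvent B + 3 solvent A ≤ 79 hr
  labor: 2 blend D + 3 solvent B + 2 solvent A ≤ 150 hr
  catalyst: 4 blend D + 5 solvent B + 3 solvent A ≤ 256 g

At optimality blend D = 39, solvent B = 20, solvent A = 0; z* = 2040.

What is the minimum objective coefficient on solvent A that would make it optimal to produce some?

40.5

Binding: reactor time and catalyst. Non-binding: labor (12 unused).
Since labor is not tight, its dual is 0.
The binding rows give the dual system: 1·y_reactor time + 4·y_catalyst = 30 and 2·y_reactor time + 5·y_catalyst = 43.5.
→ y_reactor time = 8 and y_catalyst = 5.5.
solvent A enters the basis when its profit ≥ yᵀa₃ = 8·3 + 5.5·3 = 40.5.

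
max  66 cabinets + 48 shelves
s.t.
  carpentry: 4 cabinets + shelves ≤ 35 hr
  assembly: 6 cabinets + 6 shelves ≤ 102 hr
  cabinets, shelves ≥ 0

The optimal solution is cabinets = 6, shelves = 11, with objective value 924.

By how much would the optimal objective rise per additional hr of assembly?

7

Check each constraint at x*: carpentry 35/35 (tight); assembly 102/102 (tight).
From A_Bᵀ y = c: 4·y_carpentry + 6·y_assembly = 66; 1·y_carpentry + 6·y_assembly = 48.
This yields shadow prices y_carpentry = 6, y_assembly = 7.
Shadow price of assembly = 7.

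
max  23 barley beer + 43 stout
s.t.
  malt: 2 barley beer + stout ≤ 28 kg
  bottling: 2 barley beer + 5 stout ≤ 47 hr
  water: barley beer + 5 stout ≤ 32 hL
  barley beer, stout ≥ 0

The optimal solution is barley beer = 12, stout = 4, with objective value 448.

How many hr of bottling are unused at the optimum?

3

bottling used = 2·12 + 5·4 = 44; slack = 47 − 44 = 3.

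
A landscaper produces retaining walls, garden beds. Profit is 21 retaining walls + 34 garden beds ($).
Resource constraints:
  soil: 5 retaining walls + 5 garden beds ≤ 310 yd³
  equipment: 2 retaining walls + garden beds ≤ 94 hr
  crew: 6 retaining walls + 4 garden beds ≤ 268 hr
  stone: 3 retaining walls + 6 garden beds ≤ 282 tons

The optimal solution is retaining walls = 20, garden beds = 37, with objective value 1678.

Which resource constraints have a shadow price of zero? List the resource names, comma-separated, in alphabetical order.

soil: 285/310 (slack 25)
equipment: 77/94 (slack 17)
crew: 268/268 (binding)
stone: 282/282 (binding)
By complementary slackness, a constraint with positive slack has shadow price 0 → equipment, soil.

equipment, soil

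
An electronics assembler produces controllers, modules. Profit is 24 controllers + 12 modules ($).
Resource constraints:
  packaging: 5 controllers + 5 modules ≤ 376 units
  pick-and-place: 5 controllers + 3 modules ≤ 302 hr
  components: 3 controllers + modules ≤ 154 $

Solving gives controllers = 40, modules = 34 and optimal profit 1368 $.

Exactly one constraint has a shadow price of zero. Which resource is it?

packaging

packaging: 370/376 (slack 6)
pick-and-place: 302/302 (binding)
components: 154/154 (binding)
By complementary slackness, a constraint with positive slack has shadow price 0 → packaging.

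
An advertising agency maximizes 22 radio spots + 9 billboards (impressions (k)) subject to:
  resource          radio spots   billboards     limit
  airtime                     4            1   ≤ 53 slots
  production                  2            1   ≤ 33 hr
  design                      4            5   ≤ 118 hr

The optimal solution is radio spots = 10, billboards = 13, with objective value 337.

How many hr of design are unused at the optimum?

design used = 4·10 + 5·13 = 105; slack = 118 − 105 = 13.

13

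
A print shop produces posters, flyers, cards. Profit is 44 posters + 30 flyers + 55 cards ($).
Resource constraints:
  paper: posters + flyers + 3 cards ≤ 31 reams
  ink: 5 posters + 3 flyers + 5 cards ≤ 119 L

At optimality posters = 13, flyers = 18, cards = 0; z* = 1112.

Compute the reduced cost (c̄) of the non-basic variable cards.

At the optimum: paper uses 31 of 31 (binding); ink uses 119 of 119 (binding).
From A_Bᵀ y = c: 1·y_paper + 5·y_ink = 44; 1·y_paper + 3·y_ink = 30.
This yields shadow prices y_paper = 9, y_ink = 7.
Reduced cost of cards: c₃ − yᵀa₃ = 55 − (9·3 + 7·5) = 55 − 62 = -7.

-7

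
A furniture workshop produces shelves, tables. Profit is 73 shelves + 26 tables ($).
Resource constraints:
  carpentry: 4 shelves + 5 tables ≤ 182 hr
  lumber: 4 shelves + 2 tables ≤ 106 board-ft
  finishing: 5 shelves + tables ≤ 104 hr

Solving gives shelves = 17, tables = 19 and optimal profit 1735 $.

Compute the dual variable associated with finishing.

Binding: lumber and finishing. Non-binding: carpentry (19 unused).
By complementary slackness, y = 0 for the non-binding constraint.
The binding rows give the dual system: 4·y_lumber + 5·y_finishing = 73 and 2·y_lumber + 1·y_finishing = 26.
Solving: y_lumber = 9.5, y_finishing = 7.
Shadow price of finishing = 7.

7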